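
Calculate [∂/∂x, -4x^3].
- 12 x^{2}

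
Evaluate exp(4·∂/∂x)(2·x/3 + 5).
\frac{2 x}{3} + \frac{23}{3}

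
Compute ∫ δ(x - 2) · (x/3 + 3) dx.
\frac{11}{3}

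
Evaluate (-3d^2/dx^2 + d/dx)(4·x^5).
20 x^{3} \left(x - 12\right)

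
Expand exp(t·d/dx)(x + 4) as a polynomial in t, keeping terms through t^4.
t + x + 4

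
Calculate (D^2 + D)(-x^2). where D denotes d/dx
- 2 x - 2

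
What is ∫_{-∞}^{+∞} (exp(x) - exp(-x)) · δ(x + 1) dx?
- 2 \sinh{\left(1 \right)}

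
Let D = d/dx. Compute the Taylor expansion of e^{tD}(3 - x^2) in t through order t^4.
- t^{2} - 2 t x - x^{2} + 3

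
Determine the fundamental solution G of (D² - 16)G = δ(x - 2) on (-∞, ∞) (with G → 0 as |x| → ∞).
-\frac{e^{-4|x - 2|}}{8}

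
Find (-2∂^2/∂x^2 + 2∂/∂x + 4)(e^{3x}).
- 8 e^{3 x}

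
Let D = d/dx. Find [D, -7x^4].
- 28 x^{3}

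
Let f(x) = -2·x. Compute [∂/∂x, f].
-2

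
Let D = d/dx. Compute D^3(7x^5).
420 x^{2}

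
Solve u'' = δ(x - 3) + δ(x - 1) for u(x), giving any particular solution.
\frac{|x - 3|}{2} + \frac{|x - 1|}{2}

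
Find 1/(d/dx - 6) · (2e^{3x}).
- \frac{2 e^{3 x}}{3}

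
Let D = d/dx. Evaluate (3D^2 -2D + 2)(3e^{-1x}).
21 e^{- x}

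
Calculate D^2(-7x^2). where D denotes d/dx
-14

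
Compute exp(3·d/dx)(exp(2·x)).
e^{2 x + 6}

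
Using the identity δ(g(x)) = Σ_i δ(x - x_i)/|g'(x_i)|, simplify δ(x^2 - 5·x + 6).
\frac{\delta(x - 2) + \delta(x - 3)}{1}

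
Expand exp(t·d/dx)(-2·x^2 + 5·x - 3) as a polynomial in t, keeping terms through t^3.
- 2 t^{2} - t \left(4 x - 5\right) - 2 x^{2} + 5 x - 3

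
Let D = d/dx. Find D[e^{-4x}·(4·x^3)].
x^{2} \left(12 - 16 x\right) e^{- 4 x}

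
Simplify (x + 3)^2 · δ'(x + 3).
0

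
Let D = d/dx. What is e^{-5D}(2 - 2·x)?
12 - 2 x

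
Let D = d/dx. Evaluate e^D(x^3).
x^{3} + 3 x^{2} + 3 x + 1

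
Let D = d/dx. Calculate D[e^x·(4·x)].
4 \left(x + 1\right) e^{x}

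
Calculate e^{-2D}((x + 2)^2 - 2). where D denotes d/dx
x^{2} - 2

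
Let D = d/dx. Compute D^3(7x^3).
42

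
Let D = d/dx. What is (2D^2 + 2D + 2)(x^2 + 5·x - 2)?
2 x^{2} + 14 x + 10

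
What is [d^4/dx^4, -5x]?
-20\frac{d^{3}}{dx^{3}}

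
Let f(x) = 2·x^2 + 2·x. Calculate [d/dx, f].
4 x + 2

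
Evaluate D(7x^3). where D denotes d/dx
21 x^{2}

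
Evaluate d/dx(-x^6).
- 6 x^{5}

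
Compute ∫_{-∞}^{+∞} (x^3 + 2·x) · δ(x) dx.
0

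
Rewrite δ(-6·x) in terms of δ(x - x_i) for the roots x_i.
\frac{\delta(x)}{6}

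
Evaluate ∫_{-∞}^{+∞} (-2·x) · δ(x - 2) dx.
-4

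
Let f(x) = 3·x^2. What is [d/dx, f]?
6 x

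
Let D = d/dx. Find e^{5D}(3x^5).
3 x^{5} + 75 x^{4} + 750 x^{3} + 3750 x^{2} + 9375 x + 9375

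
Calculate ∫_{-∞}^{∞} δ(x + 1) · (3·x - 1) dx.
-4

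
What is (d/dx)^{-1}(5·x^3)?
\frac{5 x^{4}}{4}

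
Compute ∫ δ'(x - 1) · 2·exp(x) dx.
- 2 e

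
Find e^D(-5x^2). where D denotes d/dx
- 5 x^{2} - 10 x - 5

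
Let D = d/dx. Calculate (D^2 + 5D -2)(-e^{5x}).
- 48 e^{5 x}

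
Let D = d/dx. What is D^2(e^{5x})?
25 e^{5 x}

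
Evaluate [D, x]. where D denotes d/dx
1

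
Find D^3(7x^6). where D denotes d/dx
840 x^{3}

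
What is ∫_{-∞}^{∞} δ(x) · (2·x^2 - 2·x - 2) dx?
-2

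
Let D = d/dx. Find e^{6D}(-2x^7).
- 2 x^{7} - 84 x^{6} - 1512 x^{5} - 15120 x^{4} - 90720 x^{3} - 326592 x^{2} - 653184 x - 559872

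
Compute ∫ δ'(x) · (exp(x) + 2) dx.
-1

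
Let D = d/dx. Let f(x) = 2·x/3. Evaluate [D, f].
\frac{2}{3}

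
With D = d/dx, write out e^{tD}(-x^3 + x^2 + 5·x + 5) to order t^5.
- t^{3} + t^{2} \left(1 - 3 x\right) + t \left(- 3 x^{2} + 2 x + 5\right) - x^{3} + x^{2} + 5 x + 5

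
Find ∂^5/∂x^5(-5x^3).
0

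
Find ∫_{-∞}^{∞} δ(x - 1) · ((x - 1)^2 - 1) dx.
-1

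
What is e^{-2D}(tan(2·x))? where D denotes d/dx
\tan{\left(2 x - 4 \right)}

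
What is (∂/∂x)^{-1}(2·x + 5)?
x^{2} + 5 x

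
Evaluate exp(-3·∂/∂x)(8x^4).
8 x^{4} - 96 x^{3} + 432 x^{2} - 864 x + 648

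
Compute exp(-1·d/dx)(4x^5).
4 x^{5} - 20 x^{4} + 40 x^{3} - 40 x^{2} + 20 x - 4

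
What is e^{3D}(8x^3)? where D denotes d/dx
8 x^{3} + 72 x^{2} + 216 x + 216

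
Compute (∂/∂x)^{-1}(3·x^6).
\frac{3 x^{7}}{7}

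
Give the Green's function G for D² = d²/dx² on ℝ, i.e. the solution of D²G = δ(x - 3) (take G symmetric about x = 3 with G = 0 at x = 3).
\frac{|x - 3|}{2}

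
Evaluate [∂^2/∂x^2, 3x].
6\frac{d}{dx}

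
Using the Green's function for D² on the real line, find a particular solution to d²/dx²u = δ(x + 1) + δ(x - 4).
\frac{|x + 1|}{2} + \frac{|x - 4|}{2}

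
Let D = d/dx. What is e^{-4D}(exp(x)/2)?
\frac{e^{x - 4}}{2}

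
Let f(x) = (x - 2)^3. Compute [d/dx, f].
3 \left(x - 2\right)^{2}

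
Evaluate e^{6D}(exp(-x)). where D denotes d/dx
e^{- x - 6}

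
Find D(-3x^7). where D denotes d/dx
- 21 x^{6}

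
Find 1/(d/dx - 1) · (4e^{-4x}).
- \frac{4 e^{- 4 x}}{5}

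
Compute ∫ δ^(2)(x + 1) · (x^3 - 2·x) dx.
-6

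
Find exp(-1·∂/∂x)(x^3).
x^{3} - 3 x^{2} + 3 x - 1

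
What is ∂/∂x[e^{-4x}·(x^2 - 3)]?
2 \left(- 2 x^{2} + x + 6\right) e^{- 4 x}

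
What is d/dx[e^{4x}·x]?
\left(4 x + 1\right) e^{4 x}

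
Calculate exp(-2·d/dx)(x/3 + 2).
\frac{x}{3} + \frac{4}{3}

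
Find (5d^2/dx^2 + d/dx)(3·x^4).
12 x^{2} \left(x + 15\right)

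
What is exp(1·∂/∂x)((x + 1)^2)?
x^{2} + 4 x + 4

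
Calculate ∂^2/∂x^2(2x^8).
112 x^{6}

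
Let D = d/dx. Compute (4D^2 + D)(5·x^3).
15 x \left(x + 8\right)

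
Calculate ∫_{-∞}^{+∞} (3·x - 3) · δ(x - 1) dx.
0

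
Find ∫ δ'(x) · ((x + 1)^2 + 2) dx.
-2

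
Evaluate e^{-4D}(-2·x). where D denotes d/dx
8 - 2 x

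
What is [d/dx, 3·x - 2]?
3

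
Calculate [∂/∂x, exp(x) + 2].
e^{x}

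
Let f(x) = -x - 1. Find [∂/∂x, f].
-1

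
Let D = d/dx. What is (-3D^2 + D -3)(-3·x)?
9 x - 3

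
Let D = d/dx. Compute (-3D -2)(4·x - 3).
- 8 x - 6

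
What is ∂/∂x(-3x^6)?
- 18 x^{5}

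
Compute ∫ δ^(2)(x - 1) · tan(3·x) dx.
\frac{18 \tan{\left(3 \right)}}{\cos^{2}{\left(3 \right)}}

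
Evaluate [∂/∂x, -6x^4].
- 24 x^{3}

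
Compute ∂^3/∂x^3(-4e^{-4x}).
256 e^{- 4 x}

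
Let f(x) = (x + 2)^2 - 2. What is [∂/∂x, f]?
2 x + 4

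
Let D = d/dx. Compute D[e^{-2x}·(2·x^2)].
4 x \left(1 - x\right) e^{- 2 x}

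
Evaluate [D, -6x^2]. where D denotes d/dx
- 12 x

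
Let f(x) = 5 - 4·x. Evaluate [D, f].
-4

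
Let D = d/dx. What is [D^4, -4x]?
-16D^{3}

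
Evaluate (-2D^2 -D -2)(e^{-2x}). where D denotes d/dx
- 8 e^{- 2 x}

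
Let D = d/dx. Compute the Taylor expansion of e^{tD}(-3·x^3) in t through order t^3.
- 3 t^{3} - 9 t^{2} x - 9 t x^{2} - 3 x^{3}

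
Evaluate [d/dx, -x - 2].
-1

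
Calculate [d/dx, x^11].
11 x^{10}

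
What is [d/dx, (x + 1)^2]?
2 x + 2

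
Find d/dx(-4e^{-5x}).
20 e^{- 5 x}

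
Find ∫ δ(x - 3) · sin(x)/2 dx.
\frac{\sin{\left(3 \right)}}{2}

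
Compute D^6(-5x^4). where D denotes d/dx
0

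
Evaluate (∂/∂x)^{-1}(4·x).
2 x^{2}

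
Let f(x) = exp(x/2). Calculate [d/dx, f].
\frac{e^{\frac{x}{2}}}{2}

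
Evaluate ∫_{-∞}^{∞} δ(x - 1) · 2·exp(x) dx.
2 e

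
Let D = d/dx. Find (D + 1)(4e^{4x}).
20 e^{4 x}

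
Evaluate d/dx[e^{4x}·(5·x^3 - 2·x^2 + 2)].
\left(20 x^{3} + 7 x^{2} - 4 x + 8\right) e^{4 x}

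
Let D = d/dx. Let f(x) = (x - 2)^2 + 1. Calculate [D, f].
2 x - 4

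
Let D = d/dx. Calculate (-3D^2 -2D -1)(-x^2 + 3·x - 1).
x^{2} + x + 1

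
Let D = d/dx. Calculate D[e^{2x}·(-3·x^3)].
x^{2} \left(- 6 x - 9\right) e^{2 x}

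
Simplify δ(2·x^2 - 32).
\frac{\delta(x - 4) + \delta(x + 4)}{16}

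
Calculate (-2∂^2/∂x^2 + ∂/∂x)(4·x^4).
16 x^{2} \left(x - 6\right)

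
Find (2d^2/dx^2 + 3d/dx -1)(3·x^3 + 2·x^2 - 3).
- 3 x^{3} + 25 x^{2} + 48 x + 11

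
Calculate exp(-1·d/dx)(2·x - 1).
2 x - 3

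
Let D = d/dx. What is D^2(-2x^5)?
- 40 x^{3}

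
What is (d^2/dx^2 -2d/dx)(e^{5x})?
15 e^{5 x}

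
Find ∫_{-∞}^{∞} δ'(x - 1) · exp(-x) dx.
e^{-1}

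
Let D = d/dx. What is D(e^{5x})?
5 e^{5 x}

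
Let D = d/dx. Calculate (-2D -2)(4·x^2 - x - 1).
- 8 x^{2} - 14 x + 4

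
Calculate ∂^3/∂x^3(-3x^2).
0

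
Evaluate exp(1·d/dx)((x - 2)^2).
x^{2} - 2 x + 1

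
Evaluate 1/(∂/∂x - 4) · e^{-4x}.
- \frac{e^{- 4 x}}{8}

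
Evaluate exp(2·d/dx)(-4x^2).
- 4 x^{2} - 16 x - 16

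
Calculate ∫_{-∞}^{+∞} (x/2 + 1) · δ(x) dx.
1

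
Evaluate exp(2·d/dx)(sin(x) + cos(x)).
\sqrt{2} \sin{\left(x + \frac{\pi}{4} + 2 \right)}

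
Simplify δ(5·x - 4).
\frac{\delta(x - 4/5)}{5}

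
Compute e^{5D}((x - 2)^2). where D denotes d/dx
x^{2} + 6 x + 9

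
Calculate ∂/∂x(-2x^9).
- 18 x^{8}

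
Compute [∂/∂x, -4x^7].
- 28 x^{6}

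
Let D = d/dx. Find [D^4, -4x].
-16D^{3}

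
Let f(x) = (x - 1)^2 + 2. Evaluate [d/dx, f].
2 x - 2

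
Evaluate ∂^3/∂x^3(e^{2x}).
8 e^{2 x}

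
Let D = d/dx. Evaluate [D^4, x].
4D^{3}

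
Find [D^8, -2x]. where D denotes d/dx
-16D^{7}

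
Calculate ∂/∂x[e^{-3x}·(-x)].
\left(3 x - 1\right) e^{- 3 x}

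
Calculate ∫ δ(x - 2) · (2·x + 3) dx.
7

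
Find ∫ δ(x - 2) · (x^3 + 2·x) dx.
12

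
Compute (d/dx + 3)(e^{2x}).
5 e^{2 x}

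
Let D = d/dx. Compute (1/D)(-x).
- \frac{x^{2}}{2}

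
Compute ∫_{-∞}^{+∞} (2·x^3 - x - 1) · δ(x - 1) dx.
0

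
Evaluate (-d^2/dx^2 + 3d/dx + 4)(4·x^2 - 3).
16 x^{2} + 24 x - 20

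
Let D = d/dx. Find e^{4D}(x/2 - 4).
\frac{x}{2} - 2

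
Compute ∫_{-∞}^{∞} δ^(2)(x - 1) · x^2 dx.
2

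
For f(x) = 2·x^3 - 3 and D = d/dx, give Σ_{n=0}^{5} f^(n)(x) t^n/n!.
2 t^{3} + 6 t^{2} x + 6 t x^{2} + 2 x^{3} - 3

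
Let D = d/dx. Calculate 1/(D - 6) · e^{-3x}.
- \frac{e^{- 3 x}}{9}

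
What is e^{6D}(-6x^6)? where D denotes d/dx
- 6 x^{6} - 216 x^{5} - 3240 x^{4} - 25920 x^{3} - 116640 x^{2} - 279936 x - 279936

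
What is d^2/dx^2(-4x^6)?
- 120 x^{4}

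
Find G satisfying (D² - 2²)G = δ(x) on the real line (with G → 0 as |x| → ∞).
-\frac{e^{-2|x|}}{4}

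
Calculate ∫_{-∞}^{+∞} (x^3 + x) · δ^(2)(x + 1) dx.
-6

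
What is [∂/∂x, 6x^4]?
24 x^{3}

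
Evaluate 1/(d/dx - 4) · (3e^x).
- e^{x}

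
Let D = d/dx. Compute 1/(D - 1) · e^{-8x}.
- \frac{e^{- 8 x}}{9}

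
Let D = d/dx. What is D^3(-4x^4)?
- 96 x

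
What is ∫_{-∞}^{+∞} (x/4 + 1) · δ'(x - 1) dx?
- \frac{1}{4}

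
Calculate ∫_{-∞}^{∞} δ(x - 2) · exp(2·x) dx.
e^{4}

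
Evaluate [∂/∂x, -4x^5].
- 20 x^{4}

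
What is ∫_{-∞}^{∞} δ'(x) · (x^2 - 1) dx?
0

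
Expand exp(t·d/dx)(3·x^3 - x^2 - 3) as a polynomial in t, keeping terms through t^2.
t^{2} \left(9 x - 1\right) + t x \left(9 x - 2\right) + 3 x^{3} - x^{2} - 3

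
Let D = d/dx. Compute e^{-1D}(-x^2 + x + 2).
x \left(3 - x\right)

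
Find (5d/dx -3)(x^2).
x \left(10 - 3 x\right)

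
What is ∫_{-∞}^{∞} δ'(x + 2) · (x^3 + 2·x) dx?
-14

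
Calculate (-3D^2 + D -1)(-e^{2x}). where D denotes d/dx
11 e^{2 x}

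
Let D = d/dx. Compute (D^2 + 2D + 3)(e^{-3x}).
6 e^{- 3 x}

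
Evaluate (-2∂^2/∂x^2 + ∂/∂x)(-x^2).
4 - 2 x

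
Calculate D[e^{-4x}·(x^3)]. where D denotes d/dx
x^{2} \left(3 - 4 x\right) e^{- 4 x}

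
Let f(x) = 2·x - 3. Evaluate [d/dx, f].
2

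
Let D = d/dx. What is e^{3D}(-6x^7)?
- 6 x^{7} - 126 x^{6} - 1134 x^{5} - 5670 x^{4} - 17010 x^{3} - 30618 x^{2} - 30618 x - 13122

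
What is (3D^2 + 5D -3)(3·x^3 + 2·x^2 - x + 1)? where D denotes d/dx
- 9 x^{3} + 39 x^{2} + 77 x + 4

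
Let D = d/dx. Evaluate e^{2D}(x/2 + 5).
\frac{x}{2} + 6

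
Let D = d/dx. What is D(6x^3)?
18 x^{2}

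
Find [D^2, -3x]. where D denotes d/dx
-6D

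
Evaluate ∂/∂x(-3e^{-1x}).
3 e^{- x}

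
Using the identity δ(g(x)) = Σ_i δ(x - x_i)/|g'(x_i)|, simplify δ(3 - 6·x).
\frac{\delta(x - 1/2)}{6}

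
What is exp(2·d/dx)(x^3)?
x^{3} + 6 x^{2} + 12 x + 8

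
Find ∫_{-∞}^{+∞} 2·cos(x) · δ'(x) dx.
0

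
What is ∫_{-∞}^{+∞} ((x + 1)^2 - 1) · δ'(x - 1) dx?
-4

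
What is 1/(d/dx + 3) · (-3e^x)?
- \frac{3 e^{x}}{4}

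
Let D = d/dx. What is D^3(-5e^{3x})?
- 135 e^{3 x}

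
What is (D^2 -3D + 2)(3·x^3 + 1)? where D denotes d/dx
6 x^{3} - 27 x^{2} + 18 x + 2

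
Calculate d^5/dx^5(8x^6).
5760 x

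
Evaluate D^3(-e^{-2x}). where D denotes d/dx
8 e^{- 2 x}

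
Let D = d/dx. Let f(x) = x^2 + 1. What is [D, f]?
2 x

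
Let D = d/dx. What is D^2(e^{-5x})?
25 e^{- 5 x}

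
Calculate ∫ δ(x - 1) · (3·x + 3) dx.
6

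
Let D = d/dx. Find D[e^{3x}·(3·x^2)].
3 x \left(3 x + 2\right) e^{3 x}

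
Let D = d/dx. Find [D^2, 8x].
16D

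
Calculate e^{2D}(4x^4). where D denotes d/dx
4 x^{4} + 32 x^{3} + 96 x^{2} + 128 x + 64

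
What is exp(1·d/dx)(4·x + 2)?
4 x + 6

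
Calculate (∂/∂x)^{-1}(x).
\frac{x^{2}}{2}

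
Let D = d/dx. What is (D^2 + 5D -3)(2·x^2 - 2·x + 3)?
- 6 x^{2} + 26 x - 15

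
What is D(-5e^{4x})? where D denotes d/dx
- 20 e^{4 x}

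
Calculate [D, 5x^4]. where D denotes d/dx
20 x^{3}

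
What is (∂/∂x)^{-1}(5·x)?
\frac{5 x^{2}}{2}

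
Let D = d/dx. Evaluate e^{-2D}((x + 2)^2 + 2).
x^{2} + 2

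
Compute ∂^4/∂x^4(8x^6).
2880 x^{2}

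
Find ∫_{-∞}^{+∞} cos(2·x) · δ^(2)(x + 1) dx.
- 4 \cos{\left(2 \right)}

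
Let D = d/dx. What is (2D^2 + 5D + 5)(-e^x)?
- 12 e^{x}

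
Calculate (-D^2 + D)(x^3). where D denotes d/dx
3 x \left(x - 2\right)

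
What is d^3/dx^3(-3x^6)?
- 360 x^{3}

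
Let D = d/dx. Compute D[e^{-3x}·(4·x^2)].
4 x \left(2 - 3 x\right) e^{- 3 x}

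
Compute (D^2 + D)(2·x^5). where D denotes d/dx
10 x^{3} \left(x + 4\right)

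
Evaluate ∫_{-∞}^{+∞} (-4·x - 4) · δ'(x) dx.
4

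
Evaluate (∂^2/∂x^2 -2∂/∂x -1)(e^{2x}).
- e^{2 x}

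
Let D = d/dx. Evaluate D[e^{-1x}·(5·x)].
5 \left(1 - x\right) e^{- x}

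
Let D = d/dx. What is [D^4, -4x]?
-16D^{3}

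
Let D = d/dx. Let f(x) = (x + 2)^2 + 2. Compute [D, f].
2 x + 4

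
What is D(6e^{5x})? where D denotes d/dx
30 e^{5 x}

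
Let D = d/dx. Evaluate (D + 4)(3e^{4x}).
24 e^{4 x}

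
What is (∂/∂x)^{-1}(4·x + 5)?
2 x^{2} + 5 x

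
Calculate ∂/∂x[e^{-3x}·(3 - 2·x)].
\left(6 x - 11\right) e^{- 3 x}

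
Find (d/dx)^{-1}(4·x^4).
\frac{4 x^{5}}{5}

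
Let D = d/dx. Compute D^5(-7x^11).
- 388080 x^{6}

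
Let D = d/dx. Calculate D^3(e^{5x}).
125 e^{5 x}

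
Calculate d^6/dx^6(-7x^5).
0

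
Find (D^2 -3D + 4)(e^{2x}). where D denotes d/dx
2 e^{2 x}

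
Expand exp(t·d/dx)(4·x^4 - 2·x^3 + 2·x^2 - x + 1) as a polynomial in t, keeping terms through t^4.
4 t^{4} + t^{3} \left(16 x - 2\right) + t^{2} \left(24 x^{2} - 6 x + 2\right) + t \left(16 x^{3} - 6 x^{2} + 4 x - 1\right) + 4 x^{4} - 2 x^{3} + 2 x^{2} - x + 1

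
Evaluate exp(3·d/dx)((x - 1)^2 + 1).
x^{2} + 4 x + 5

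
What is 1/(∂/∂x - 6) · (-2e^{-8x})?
\frac{e^{- 8 x}}{7}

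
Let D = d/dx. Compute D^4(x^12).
11880 x^{8}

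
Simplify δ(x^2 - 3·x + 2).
\frac{\delta(x - 1) + \delta(x - 2)}{1}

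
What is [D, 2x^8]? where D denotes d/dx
16 x^{7}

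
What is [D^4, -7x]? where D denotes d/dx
-28D^{3}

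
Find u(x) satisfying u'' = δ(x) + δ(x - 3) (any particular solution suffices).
\frac{|x|}{2} + \frac{|x - 3|}{2}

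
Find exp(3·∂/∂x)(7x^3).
7 x^{3} + 63 x^{2} + 189 x + 189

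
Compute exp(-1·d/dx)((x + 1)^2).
x^{2}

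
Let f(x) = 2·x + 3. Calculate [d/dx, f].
2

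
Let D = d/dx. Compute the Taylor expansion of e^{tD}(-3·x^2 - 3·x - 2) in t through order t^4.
- 3 t^{2} - 3 t \left(2 x + 1\right) - 3 x^{2} - 3 x - 2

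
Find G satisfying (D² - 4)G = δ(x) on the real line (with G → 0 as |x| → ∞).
-\frac{e^{-2|x|}}{4}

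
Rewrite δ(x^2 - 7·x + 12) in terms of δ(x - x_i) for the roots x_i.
\frac{\delta(x - 4) + \delta(x - 3)}{1}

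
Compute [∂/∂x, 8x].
8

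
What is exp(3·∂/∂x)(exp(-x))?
e^{- x - 3}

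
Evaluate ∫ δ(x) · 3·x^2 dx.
0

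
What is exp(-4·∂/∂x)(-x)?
4 - x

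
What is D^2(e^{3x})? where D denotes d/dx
9 e^{3 x}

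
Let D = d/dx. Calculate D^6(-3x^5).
0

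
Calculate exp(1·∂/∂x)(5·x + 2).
5 x + 7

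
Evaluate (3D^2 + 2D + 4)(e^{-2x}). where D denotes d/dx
12 e^{- 2 x}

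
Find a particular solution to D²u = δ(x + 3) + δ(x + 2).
\frac{|x + 3|}{2} + \frac{|x + 2|}{2}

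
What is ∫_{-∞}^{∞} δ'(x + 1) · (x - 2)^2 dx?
6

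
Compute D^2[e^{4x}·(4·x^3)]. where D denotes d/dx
8 x \left(8 x^{2} + 12 x + 3\right) e^{4 x}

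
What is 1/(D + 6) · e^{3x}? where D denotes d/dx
\frac{e^{3 x}}{9}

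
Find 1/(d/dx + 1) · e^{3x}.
\frac{e^{3 x}}{4}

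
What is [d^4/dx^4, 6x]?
24\frac{d^{3}}{dx^{3}}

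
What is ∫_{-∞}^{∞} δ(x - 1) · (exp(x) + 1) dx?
1 + e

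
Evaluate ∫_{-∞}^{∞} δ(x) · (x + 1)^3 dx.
1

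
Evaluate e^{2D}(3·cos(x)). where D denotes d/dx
3 \cos{\left(x + 2 \right)}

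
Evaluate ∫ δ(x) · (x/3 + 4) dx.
4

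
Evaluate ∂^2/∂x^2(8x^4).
96 x^{2}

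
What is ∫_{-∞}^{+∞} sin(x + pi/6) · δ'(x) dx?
- \frac{\sqrt{3}}{2}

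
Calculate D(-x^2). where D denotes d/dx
- 2 x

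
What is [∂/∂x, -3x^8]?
- 24 x^{7}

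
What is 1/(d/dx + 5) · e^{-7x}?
- \frac{e^{- 7 x}}{2}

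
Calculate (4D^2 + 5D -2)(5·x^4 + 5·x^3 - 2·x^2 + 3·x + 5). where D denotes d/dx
- 10 x^{4} + 90 x^{3} + 319 x^{2} + 94 x - 11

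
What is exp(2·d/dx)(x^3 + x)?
x^{3} + 6 x^{2} + 13 x + 10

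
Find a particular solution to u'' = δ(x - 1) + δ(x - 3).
\frac{|x - 1|}{2} + \frac{|x - 3|}{2}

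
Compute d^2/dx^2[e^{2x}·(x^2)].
\left(4 x^{2} + 8 x + 2\right) e^{2 x}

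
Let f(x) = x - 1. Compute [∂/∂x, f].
1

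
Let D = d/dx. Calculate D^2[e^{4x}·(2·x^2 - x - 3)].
\left(32 x^{2} + 16 x - 52\right) e^{4 x}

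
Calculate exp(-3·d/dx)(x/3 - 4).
\frac{x}{3} - 5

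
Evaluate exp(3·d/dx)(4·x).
4 x + 12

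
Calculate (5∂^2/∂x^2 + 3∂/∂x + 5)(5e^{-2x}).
95 e^{- 2 x}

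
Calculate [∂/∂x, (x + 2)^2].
2 x + 4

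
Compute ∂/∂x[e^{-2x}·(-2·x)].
2 \left(2 x - 1\right) e^{- 2 x}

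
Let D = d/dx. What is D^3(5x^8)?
1680 x^{5}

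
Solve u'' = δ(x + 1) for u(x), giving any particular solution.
\frac{|x + 1|}{2}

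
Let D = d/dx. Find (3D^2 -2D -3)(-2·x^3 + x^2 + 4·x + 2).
6 x^{3} + 9 x^{2} - 52 x - 8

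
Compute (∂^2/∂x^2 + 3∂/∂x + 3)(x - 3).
3 x - 6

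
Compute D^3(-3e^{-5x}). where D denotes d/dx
375 e^{- 5 x}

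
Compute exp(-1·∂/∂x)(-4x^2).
- 4 x^{2} + 8 x - 4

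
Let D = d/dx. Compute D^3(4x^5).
240 x^{2}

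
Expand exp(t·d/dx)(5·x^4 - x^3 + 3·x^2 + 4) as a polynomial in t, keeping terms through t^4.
5 t^{4} + t^{3} \left(20 x - 1\right) + 3 t^{2} \left(10 x^{2} - x + 1\right) + t x \left(20 x^{2} - 3 x + 6\right) + 5 x^{4} - x^{3} + 3 x^{2} + 4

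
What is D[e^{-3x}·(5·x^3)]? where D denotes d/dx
15 x^{2} \left(1 - x\right) e^{- 3 x}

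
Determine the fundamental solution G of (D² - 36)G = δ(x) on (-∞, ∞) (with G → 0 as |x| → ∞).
-\frac{e^{-6|x|}}{12}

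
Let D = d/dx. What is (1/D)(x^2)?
\frac{x^{3}}{3}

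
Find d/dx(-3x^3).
- 9 x^{2}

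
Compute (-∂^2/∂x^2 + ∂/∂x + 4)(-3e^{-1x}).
- 6 e^{- x}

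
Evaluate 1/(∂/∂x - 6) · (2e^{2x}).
- \frac{e^{2 x}}{2}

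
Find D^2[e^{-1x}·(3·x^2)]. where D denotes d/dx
3 \left(x^{2} - 4 x + 2\right) e^{- x}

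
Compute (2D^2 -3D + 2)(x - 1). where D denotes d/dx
2 x - 5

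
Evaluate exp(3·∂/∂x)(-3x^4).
- 3 x^{4} - 36 x^{3} - 162 x^{2} - 324 x - 243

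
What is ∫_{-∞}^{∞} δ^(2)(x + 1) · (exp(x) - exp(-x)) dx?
- 2 \sinh{\left(1 \right)}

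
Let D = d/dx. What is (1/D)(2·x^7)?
\frac{x^{8}}{4}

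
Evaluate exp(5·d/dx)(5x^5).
5 x^{5} + 125 x^{4} + 1250 x^{3} + 6250 x^{2} + 15625 x + 15625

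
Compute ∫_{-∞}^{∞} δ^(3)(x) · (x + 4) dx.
0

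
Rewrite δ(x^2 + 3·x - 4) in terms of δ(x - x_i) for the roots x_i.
\frac{\delta(x - 1) + \delta(x + 4)}{5}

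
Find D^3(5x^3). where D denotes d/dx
30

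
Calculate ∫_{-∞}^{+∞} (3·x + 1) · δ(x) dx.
1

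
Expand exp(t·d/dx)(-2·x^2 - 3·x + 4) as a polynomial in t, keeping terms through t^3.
- 2 t^{2} - t \left(4 x + 3\right) - 2 x^{2} - 3 x + 4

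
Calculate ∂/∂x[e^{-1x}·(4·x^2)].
4 x \left(2 - x\right) e^{- x}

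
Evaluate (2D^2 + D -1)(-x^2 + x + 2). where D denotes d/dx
x^{2} - 3 x - 5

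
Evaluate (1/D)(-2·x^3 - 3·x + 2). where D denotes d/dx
- \frac{x^{4}}{2} - \frac{3 x^{2}}{2} + 2 x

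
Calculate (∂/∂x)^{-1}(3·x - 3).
\frac{3 x^{2}}{2} - 3 x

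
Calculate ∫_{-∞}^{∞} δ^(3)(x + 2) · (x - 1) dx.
0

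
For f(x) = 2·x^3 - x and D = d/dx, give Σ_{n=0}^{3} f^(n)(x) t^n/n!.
2 t^{3} + 6 t^{2} x + t \left(6 x^{2} - 1\right) + 2 x^{3} - x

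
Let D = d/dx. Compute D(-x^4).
- 4 x^{3}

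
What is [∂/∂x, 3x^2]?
6 x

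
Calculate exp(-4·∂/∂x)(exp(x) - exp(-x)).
- e^{4 - x} + e^{x - 4}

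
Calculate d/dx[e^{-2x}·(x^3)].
x^{2} \left(3 - 2 x\right) e^{- 2 x}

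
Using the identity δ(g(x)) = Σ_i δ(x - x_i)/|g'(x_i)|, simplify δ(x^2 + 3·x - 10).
\frac{\delta(x - 2) + \delta(x + 5)}{7}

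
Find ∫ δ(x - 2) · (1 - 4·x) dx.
-7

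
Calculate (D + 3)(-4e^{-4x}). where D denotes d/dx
4 e^{- 4 x}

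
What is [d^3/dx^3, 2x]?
6\frac{d^{2}}{dx^{2}}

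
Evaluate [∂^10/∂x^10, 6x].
60\frac{d^{9}}{dx^{9}}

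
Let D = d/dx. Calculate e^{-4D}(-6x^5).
- 6 x^{5} + 120 x^{4} - 960 x^{3} + 3840 x^{2} - 7680 x + 6144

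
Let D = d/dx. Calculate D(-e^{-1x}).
e^{- x}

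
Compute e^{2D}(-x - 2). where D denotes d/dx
- x - 4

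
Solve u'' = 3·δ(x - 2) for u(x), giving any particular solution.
\frac{3|x - 2|}{2}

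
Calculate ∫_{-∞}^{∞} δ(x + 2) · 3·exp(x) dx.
\frac{3}{e^{2}}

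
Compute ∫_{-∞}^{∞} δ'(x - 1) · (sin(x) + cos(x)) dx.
- \cos{\left(1 \right)} + \sin{\left(1 \right)}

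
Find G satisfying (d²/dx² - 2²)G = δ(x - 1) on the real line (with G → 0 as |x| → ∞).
-\frac{e^{-2|x - 1|}}{4}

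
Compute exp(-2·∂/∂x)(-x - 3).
- x - 1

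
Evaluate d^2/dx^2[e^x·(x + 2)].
\left(x + 4\right) e^{x}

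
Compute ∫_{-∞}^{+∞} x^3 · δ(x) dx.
0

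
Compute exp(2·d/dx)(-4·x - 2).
- 4 x - 10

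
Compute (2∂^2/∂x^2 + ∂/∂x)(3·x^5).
15 x^{3} \left(x + 8\right)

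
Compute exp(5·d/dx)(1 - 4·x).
- 4 x - 19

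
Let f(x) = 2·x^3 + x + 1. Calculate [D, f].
6 x^{2} + 1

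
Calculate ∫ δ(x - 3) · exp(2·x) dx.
e^{6}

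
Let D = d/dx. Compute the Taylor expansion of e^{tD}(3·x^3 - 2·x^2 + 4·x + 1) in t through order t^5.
3 t^{3} + t^{2} \left(9 x - 2\right) + t \left(9 x^{2} - 4 x + 4\right) + 3 x^{3} - 2 x^{2} + 4 x + 1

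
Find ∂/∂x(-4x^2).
- 8 x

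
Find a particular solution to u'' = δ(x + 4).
\frac{|x + 4|}{2}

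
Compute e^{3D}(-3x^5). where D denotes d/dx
- 3 x^{5} - 45 x^{4} - 270 x^{3} - 810 x^{2} - 1215 x - 729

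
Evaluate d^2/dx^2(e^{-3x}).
9 e^{- 3 x}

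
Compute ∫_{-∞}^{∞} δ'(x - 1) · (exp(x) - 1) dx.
- e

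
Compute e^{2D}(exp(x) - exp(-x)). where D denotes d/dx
2 \sinh{\left(x + 2 \right)}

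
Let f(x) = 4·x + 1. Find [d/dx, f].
4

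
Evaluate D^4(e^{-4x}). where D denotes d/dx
256 e^{- 4 x}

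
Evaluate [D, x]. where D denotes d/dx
1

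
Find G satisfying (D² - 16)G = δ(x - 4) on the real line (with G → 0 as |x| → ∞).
-\frac{e^{-4|x - 4|}}{8}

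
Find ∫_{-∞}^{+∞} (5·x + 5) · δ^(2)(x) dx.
0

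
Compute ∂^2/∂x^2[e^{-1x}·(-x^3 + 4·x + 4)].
\left(- x^{3} + 6 x^{2} - 2 x - 4\right) e^{- x}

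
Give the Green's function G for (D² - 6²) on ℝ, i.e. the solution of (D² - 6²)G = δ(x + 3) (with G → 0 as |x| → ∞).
-\frac{e^{-6|x + 3|}}{12}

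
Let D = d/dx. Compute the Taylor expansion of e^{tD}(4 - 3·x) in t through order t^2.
- 3 t - 3 x + 4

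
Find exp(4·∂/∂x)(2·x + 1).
2 x + 9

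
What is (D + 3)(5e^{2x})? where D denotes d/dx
25 e^{2 x}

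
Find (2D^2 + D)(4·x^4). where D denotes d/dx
16 x^{2} \left(x + 6\right)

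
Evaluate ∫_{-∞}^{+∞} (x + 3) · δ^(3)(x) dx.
0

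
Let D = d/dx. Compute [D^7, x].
7D^{6}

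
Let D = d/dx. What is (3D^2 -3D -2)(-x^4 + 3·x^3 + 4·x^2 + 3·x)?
2 x^{4} + 6 x^{3} - 71 x^{2} + 24 x + 15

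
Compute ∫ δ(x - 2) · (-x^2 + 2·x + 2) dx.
2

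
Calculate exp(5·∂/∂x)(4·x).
4 x + 20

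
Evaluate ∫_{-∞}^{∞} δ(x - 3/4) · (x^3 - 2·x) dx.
- \frac{69}{64}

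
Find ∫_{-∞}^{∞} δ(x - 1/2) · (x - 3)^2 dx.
\frac{25}{4}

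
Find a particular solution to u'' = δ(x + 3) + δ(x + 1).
\frac{|x + 3|}{2} + \frac{|x + 1|}{2}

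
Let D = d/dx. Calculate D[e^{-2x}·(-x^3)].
x^{2} \left(2 x - 3\right) e^{- 2 x}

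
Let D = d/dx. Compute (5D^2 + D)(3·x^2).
6 x + 30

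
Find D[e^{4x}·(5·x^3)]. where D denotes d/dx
x^{2} \left(20 x + 15\right) e^{4 x}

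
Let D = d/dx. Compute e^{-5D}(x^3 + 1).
x^{3} - 15 x^{2} + 75 x - 124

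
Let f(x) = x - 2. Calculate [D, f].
1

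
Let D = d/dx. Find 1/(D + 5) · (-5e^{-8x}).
\frac{5 e^{- 8 x}}{3}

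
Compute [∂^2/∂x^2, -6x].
-12\frac{d}{dx}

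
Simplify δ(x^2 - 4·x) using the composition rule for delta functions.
\frac{\delta(x - 4) + \delta(x)}{4}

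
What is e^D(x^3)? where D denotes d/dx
x^{3} + 3 x^{2} + 3 x + 1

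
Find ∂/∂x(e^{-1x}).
- e^{- x}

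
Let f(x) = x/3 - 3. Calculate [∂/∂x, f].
\frac{1}{3}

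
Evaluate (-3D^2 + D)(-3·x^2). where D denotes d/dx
18 - 6 x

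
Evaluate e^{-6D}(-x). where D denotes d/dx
6 - x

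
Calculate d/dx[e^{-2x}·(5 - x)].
\left(2 x - 11\right) e^{- 2 x}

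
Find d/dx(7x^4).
28 x^{3}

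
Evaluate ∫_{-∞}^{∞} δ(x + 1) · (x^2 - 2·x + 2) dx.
5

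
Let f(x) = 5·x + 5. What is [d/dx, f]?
5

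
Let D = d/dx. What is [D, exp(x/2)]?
\frac{e^{\frac{x}{2}}}{2}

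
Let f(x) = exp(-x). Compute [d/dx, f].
- e^{- x}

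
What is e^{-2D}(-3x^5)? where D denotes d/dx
- 3 x^{5} + 30 x^{4} - 120 x^{3} + 240 x^{2} - 240 x + 96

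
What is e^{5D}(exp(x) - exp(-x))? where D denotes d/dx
2 \sinh{\left(x + 5 \right)}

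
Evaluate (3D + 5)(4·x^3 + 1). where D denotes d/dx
20 x^{3} + 36 x^{2} + 5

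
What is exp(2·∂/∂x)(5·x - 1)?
5 x + 9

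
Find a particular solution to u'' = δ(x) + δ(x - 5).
\frac{|x|}{2} + \frac{|x - 5|}{2}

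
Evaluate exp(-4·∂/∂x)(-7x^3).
- 7 x^{3} + 84 x^{2} - 336 x + 448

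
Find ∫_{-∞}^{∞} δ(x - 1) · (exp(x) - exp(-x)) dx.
2 \sinh{\left(1 \right)}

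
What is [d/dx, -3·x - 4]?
-3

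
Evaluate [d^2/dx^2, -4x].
-8\frac{d}{dx}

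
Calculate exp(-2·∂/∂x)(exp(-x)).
e^{2 - x}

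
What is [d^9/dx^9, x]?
9\frac{d^{8}}{dx^{8}}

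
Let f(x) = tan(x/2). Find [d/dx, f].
\frac{1}{\cos{\left(x \right)} + 1}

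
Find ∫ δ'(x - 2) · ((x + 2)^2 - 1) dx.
-8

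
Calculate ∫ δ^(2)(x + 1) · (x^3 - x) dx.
-6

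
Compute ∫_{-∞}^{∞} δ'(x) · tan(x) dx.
-1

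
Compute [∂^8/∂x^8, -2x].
-16\frac{d^{7}}{dx^{7}}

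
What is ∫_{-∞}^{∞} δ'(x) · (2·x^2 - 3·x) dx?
3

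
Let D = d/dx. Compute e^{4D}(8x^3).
8 x^{3} + 96 x^{2} + 384 x + 512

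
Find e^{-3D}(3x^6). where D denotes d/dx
3 x^{6} - 54 x^{5} + 405 x^{4} - 1620 x^{3} + 3645 x^{2} - 4374 x + 2187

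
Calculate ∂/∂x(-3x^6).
- 18 x^{5}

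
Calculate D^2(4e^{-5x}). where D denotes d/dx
100 e^{- 5 x}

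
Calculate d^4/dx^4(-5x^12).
- 59400 x^{8}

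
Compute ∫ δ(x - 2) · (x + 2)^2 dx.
16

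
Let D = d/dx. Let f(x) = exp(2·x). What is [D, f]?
2 e^{2 x}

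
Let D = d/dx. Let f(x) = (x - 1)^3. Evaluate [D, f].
3 \left(x - 1\right)^{2}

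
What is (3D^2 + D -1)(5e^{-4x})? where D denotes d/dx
215 e^{- 4 x}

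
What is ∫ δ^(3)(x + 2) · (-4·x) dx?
0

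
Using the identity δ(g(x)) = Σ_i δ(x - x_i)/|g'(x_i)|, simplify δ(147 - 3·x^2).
\frac{\delta(x - 7) + \delta(x + 7)}{42}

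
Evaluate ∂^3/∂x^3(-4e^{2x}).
- 32 e^{2 x}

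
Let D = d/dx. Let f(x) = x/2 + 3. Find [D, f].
\frac{1}{2}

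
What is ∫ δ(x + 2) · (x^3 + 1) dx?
-7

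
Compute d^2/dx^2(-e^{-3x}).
- 9 e^{- 3 x}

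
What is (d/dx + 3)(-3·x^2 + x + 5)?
- 9 x^{2} - 3 x + 16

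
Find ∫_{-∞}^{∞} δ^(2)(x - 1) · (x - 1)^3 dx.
0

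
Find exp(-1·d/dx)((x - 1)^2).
x^{2} - 4 x + 4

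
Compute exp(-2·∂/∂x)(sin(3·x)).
\sin{\left(3 x - 6 \right)}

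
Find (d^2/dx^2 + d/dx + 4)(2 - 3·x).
5 - 12 x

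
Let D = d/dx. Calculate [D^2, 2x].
4D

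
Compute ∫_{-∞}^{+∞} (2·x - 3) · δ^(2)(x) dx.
0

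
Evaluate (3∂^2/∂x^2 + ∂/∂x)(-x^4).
4 x^{2} \left(- x - 9\right)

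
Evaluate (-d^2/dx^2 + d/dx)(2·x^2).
4 x - 4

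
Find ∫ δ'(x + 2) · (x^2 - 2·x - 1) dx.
6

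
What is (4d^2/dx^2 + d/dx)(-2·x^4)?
8 x^{2} \left(- x - 12\right)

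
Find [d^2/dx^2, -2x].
-4\frac{d}{dx}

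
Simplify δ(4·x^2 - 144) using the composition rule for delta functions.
\frac{\delta(x - 6) + \delta(x + 6)}{48}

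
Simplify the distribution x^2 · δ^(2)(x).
2\delta(x)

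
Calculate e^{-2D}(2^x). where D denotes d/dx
2^{x - 2}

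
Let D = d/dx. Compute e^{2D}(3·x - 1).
3 x + 5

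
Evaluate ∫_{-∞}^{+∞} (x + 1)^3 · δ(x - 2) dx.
27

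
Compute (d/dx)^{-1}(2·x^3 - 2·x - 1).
\frac{x^{4}}{2} - x^{2} - x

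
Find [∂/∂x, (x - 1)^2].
2 x - 2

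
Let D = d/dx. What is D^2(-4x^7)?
- 168 x^{5}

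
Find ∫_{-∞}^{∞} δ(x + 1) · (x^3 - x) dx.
0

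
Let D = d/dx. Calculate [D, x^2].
2 x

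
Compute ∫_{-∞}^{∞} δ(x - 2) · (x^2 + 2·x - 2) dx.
6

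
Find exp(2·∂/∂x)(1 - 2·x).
- 2 x - 3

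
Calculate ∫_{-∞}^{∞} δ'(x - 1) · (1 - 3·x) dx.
3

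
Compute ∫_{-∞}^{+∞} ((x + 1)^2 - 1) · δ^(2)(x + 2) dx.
2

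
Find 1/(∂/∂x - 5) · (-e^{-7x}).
\frac{e^{- 7 x}}{12}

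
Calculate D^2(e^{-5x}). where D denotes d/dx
25 e^{- 5 x}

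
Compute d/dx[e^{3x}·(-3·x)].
\left(- 9 x - 3\right) e^{3 x}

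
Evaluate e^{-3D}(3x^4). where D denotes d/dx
3 x^{4} - 36 x^{3} + 162 x^{2} - 324 x + 243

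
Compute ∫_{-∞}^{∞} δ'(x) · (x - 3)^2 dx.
6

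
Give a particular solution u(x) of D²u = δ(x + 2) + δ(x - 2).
\frac{|x + 2|}{2} + \frac{|x - 2|}{2}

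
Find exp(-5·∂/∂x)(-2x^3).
- 2 x^{3} + 30 x^{2} - 150 x + 250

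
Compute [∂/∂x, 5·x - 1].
5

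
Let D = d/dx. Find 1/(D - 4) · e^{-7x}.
- \frac{e^{- 7 x}}{11}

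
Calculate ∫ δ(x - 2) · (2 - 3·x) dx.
-4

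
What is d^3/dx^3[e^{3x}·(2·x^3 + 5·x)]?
\left(54 x^{3} + 162 x^{2} + 243 x + 147\right) e^{3 x}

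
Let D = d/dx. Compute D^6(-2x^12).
- 1330560 x^{6}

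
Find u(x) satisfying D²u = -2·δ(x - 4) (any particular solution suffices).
-|x - 4|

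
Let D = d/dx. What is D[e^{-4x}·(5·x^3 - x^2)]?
x \left(- 20 x^{2} + 19 x - 2\right) e^{- 4 x}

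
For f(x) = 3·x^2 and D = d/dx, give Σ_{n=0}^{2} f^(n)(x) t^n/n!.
3 t^{2} + 6 t x + 3 x^{2}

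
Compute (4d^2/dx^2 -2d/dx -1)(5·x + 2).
- 5 x - 12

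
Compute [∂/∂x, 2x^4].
8 x^{3}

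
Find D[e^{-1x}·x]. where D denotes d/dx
\left(1 - x\right) e^{- x}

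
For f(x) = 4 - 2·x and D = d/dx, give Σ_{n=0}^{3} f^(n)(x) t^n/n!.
- 2 t - 2 x + 4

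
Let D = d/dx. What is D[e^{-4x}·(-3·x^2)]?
6 x \left(2 x - 1\right) e^{- 4 x}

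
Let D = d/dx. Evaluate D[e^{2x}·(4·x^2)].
8 x \left(x + 1\right) e^{2 x}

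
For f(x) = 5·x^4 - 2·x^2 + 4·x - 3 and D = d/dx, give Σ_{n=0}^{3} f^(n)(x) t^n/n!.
20 t^{3} x + t^{2} \left(30 x^{2} - 2\right) + 4 t \left(5 x^{3} - x + 1\right) + 5 x^{4} - 2 x^{2} + 4 x - 3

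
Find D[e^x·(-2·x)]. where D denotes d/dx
2 \left(- x - 1\right) e^{x}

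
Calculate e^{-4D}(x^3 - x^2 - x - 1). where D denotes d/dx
x^{3} - 13 x^{2} + 55 x - 77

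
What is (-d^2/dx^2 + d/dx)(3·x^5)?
15 x^{3} \left(x - 4\right)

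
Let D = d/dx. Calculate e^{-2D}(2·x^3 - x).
2 x^{3} - 12 x^{2} + 23 x - 14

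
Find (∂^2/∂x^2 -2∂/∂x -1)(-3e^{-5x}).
- 102 e^{- 5 x}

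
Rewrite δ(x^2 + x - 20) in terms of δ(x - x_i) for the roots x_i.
\frac{\delta(x + 5) + \delta(x - 4)}{9}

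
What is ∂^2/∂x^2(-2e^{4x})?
- 32 e^{4 x}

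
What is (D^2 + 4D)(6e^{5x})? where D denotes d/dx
270 e^{5 x}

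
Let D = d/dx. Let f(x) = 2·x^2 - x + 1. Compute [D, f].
4 x - 1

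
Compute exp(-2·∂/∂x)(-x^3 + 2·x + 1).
- x^{3} + 6 x^{2} - 10 x + 5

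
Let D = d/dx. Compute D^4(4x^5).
480 x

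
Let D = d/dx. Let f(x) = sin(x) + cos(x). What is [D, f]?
- \sin{\left(x \right)} + \cos{\left(x \right)}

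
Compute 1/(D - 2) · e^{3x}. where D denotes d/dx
e^{3 x}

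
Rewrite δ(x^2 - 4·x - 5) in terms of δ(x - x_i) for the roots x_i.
\frac{\delta(x + 1) + \delta(x - 5)}{6}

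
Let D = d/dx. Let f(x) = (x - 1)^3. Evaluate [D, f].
3 \left(x - 1\right)^{2}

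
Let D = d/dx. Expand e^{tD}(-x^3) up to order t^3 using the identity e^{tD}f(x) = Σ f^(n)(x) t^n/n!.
- t^{3} - 3 t^{2} x - 3 t x^{2} - x^{3}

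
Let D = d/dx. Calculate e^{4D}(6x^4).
6 x^{4} + 96 x^{3} + 576 x^{2} + 1536 x + 1536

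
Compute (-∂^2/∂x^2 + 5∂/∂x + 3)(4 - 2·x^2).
- 6 x^{2} - 20 x + 16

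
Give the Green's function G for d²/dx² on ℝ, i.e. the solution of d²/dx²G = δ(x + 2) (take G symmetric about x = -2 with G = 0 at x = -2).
\frac{|x + 2|}{2}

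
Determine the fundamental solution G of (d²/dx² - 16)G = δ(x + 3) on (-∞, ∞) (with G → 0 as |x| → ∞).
-\frac{e^{-4|x + 3|}}{8}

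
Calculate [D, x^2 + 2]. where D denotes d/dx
2 x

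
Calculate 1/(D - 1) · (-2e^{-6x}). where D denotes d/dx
\frac{2 e^{- 6 x}}{7}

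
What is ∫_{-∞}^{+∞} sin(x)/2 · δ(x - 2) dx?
\frac{\sin{\left(2 \right)}}{2}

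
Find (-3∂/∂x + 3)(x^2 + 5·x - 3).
3 x^{2} + 9 x - 24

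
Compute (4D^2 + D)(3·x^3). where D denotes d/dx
9 x \left(x + 8\right)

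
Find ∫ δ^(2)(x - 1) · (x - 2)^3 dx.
-6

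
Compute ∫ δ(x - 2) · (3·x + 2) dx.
8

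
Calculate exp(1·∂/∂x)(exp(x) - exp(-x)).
2 \sinh{\left(x + 1 \right)}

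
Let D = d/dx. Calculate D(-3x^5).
- 15 x^{4}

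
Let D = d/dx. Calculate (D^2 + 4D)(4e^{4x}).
128 e^{4 x}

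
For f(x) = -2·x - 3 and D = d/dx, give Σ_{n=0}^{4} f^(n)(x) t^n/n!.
- 2 t - 2 x - 3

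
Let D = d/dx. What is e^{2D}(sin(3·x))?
\sin{\left(3 x + 6 \right)}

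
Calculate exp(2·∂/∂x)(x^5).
x^{5} + 10 x^{4} + 40 x^{3} + 80 x^{2} + 80 x + 32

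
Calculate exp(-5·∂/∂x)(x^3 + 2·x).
x^{3} - 15 x^{2} + 77 x - 135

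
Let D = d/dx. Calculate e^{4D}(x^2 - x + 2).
x^{2} + 7 x + 14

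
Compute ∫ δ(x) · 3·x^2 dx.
0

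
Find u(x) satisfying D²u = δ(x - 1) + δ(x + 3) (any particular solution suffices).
\frac{|x - 1|}{2} + \frac{|x + 3|}{2}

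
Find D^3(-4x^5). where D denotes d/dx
- 240 x^{2}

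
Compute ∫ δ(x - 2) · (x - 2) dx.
0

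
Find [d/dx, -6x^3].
- 18 x^{2}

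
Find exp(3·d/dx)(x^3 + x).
x^{3} + 9 x^{2} + 28 x + 30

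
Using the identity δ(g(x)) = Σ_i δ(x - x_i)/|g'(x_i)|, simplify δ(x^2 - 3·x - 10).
\frac{\delta(x + 2) + \delta(x - 5)}{7}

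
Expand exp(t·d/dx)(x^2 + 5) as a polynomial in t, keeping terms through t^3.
t^{2} + 2 t x + x^{2} + 5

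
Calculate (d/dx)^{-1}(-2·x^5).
- \frac{x^{6}}{3}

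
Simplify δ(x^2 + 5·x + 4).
\frac{\delta(x + 1) + \delta(x + 4)}{3}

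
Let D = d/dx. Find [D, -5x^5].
- 25 x^{4}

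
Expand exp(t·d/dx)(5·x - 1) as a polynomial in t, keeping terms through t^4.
5 t + 5 x - 1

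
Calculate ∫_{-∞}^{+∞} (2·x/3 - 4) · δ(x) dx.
-4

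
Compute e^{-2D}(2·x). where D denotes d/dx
2 x - 4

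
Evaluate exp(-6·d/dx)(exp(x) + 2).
e^{x - 6} + 2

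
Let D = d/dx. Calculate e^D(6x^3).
6 x^{3} + 18 x^{2} + 18 x + 6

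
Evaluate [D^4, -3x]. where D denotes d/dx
-12D^{3}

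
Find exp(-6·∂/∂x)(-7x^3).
- 7 x^{3} + 126 x^{2} - 756 x + 1512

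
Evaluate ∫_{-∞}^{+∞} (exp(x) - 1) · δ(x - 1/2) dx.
-1 + e^{\frac{1}{2}}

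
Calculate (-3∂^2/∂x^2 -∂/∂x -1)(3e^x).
- 15 e^{x}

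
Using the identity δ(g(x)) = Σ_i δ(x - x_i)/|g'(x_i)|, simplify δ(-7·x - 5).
\frac{\delta(x + 5/7)}{7}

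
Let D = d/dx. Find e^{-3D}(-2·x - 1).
5 - 2 x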